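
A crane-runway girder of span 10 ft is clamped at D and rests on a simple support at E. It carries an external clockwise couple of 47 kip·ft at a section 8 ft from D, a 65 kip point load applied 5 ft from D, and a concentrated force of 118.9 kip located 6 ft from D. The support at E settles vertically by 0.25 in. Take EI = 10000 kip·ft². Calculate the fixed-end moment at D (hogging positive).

M_D = 307.2 kip·ft

Choose R_E as the redundant. The primary structure is the cantilever fixed at D.
Free-end deflection of the primary structure under the applied loading (downward +):
  clockwise couple 47 at a = 8: M₀a(2L − a)/(2EI) = 2256/EI
  point load 65 at a = 5: Pa²(3L − a)/(6EI) = 6771/EI
  point load 118.9 at a = 6: Pa²(3L − a)/(6EI) = 17122/EI
  δ_0 = 26148/EI
Flexibility coefficient — unit upward force at E: δ_{EE} = L³/(3EI) = 333.3/EI.
With EI = 10000 kip·ft²: δ_0 = 2.6148 ft and δ_{EE} = 0.033333 ft/kip.
Compatibility — the beam at E must follow the support down by 0.02083 ft: δ_0 − R_E·δ_{EE} = 0.02083, so R_E = (2.6148 − 0.02083)/0.033333 = 77.82 kip.
Moment equilibrium about D: M_D = Σ(load moments about D) − R_E·L = 1085 − 77.82×10 = 307.2 kip·ft.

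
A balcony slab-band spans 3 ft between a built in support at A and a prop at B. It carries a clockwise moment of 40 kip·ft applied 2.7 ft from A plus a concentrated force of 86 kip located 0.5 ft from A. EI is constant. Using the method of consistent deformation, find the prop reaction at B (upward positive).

Take the reaction at B as the redundant and release it; the primary structure is a cantilever fixed at A.
Deflection at B on the released cantilever, summing each load's contribution:
  clockwise couple 40 at a = 2.7: M₀a(2L − a)/(2EI) = 178.2/EI
  point load 86 at a = 0.5: Pa²(3L − a)/(6EI) = 30.46/EI
  δ_0 = 208.7/EI
Tip deflection under a unit load at B: L³/(3EI) = 9/EI.
Compatibility at B: δ_0 − R_B·δ_{BB} = 0, so R_B = 208.7/9 = 23.18 kip.

R_B = 23.18 kip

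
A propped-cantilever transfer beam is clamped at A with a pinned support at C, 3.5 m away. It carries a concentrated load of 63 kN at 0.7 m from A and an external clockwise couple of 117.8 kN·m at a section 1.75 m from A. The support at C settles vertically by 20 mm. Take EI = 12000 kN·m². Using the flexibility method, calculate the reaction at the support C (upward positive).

Choose R_C as the redundant. The primary structure is the cantilever fixed at A.
Deflection at C on the released cantilever, summing each load's contribution:
  point load 63 at a = 0.7: Pa²(3L − a)/(6EI) = 50.42/EI
  clockwise couple 117.8 at a = 1.75: M₀a(2L − a)/(2EI) = 541.1/EI
  δ_0 = 591.6/EI
Flexibility coefficient — unit upward force at C: δ_{CC} = L³/(3EI) = 14.29/EI.
With EI = 12000 kN·m²: δ_0 = 0.049297 m and δ_{CC} = 0.001191 m/kN.
Compatibility — the beam at C must follow the support down by 0.02 m: δ_0 − R_C·δ_{CC} = 0.02, so R_C = (0.049297 − 0.02)/0.001191 = 24.6 kN.

R_C = 24.6 kN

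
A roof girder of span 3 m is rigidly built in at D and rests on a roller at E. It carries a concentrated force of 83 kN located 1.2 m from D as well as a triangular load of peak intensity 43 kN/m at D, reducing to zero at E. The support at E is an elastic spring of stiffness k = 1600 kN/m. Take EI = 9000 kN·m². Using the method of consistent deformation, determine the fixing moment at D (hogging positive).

Take the reaction at E as the redundant and release it; the primary structure is a cantilever fixed at D.
Deflection at E on the released cantilever, summing each load's contribution:
  point load 83 at a = 1.2: Pa²(3L − a)/(6EI) = 155.4/EI
  triangular load, peak 43 at the fixed end: w₀L⁴/(30EI) = 116.1/EI
  δ_0 = 271.5/EI
Flexibility coefficient — unit upward force at E: δ_{EE} = L³/(3EI) = 9/EI.
With EI = 9000 kN·m²: δ_0 = 0.030164 m and δ_{EE} = 0.001 m/kN.
Compatibility — the spring shortens by R_E/k under the reaction it provides: δ_0 − R_E·δ_{EE} = R_E/k. With 1/k = 0.000625 m/kN, R_E = δ_0 / (δ_{EE} + 1/k) = 0.030164 / (0.001 + 0.000625) = 18.56 kN.
Moment equilibrium about D: M_D = Σ(load moments about D) − R_E·L = 164.1 − 18.56×3 = 108.4 kN·m.

M_D = 108.4 kN·m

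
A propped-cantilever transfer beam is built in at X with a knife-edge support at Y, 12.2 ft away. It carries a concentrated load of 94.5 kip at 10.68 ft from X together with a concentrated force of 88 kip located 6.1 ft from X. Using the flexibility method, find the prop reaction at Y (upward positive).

R_Y = 104.4 kip

Release the roller at Y. Primary structure: cantilever fixed at X.
Downward deflection at the released point Y due to the loads:
  point load 94.5 at a = 10.68: Pa²(3L − a)/(6EI) = 46565/EI
  point load 88 at a = 6.1: Pa²(3L − a)/(6EI) = 16645/EI
  δ_0 = 63210/EI
Flexibility coefficient — unit upward force at Y: δ_{YY} = L³/(3EI) = 605.3/EI.
The prop prevents deflection at Y: R_Y = δ_0/δ_{YY} = 63210/605.3 = 104.4 kip.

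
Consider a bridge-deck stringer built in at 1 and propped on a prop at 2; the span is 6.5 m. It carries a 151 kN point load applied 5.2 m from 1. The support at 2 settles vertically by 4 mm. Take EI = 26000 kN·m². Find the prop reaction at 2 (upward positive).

R_2 = 105.2 kN

Choose R_2 as the redundant. The primary structure is the cantilever fixed at 1.
Primary-structure tip deflection at 2 by superposition:
  point load 151 at a = 5.2: Pa²(3L − a)/(6EI) = 9731/EI
Flexibility coefficient — unit upward force at 2: δ_{22} = L³/(3EI) = 91.54/EI.
With EI = 26000 kN·m²: δ_0 = 0.37428 m and δ_{22} = 0.003521 m/kN.
Compatibility — the beam at 2 must follow the support down by 0.004 m: δ_0 − R_2·δ_{22} = 0.004, so R_2 = (0.37428 − 0.004)/0.003521 = 105.2 kN.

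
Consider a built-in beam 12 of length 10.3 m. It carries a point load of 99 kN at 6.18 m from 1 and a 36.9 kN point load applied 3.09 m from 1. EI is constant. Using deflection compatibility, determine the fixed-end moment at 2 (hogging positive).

M_2 = 170.8 kN·m

Take the two fixed-end moments M_1, M_2 as redundants; the released structure is the simple span 12.
Simple-span end rotations at 1 and 2 under the given loads:
  at 1: point load 99 at a = 6.18: Pab(L + b)/(6LEI) = 588.2/EI
  at 2: point load 99 at a = 6.18: Pab(L + a)/(6LEI) = 672.2/EI
  at 1: point load 36.9 at a = 3.09: Pab(L + b)/(6LEI) = 232.9/EI
  at 2: point load 36.9 at a = 3.09: Pab(L + a)/(6LEI) = 178.1/EI
  θ_10 = 821.1/EI,  θ_20 = 850.3/EI
Flexibility coefficients: a unit moment at one end gives L/(3EI) there and L/(6EI) at the far end, so f₁₁ = f₂₂ = 3.433/EI and f₁₂ = f₂₁ = 1.717/EI.
Compatibility — zero rotation at each built-in end:
  3.433 M_1 + 1.717 M_2 = 821.1
  1.717 M_1 + 3.433 M_2 = 850.3
Solving the pair gives M_1 = 153.8 kN·m and M_2 = 170.8 kN·m (hogging).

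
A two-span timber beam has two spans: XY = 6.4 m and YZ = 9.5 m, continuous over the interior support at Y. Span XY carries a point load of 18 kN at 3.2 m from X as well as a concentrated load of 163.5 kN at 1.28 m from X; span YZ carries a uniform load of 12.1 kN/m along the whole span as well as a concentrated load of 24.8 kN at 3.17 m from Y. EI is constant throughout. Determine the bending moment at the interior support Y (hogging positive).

M_Y = 156.8 kN·m

Take M_Y as the redundant. Released structure: two simple spans XY and YZ with a hinge at Y.
Rotations at Y on the released spans (each span's end-slope, ×1/EI):
  span XY: point load 18 at a = 3.2: Pab(L + a)/(6LEI) = 46.08/EI
  span XY: point load 163.5 at a = 1.28: Pab(L + a)/(6LEI) = 214.3/EI
  span YZ: UDL 12.1: wL³/(24EI) = 432.3/EI
  span YZ: point load 24.8 at a = 3.17: Pab(L + b)/(6LEI) = 138.2/EI
  relative rotation θ_0 = (260.4 + 570.5)/EI = 830.8/EI
A unit hogging moment at Y produces rotation L₁/(3EI) + L₂/(3EI) = 5.3/EI.
Slope continuity at Y: θ_0 = M_Y·5.3/EI, so M_Y = 830.8/5.3 = 156.8 kN·m (hogging).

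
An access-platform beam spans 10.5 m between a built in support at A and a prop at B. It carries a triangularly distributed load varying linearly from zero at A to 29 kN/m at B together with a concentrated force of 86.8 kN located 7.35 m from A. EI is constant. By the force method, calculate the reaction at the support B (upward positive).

Remove the prop at B; the released (primary) structure is a cantilever built in at A.
Primary-structure tip deflection at B by superposition:
  triangular load, peak 29 at the free end: 11w₀L⁴/(120EI) = 32312/EI
  point load 86.8 at a = 7.35: Pa²(3L − a)/(6EI) = 18874/EI
  δ_0 = 51186/EI
Tip deflection under a unit load at B: L³/(3EI) = 385.9/EI.
The prop prevents deflection at B: R_B = δ_0/δ_{BB} = 51186/385.9 = 132.6 kN.

R_B = 132.6 kN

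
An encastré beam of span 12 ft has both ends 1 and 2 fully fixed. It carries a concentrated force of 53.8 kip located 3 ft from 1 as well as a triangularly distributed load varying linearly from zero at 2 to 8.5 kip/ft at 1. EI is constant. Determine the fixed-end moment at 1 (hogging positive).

M_1 = 152 kip·ft

Take the two fixed-end moments M_1, M_2 as redundants; the released structure is the simple span 12.
On the primary (simply-supported) span, the end slopes from the loading are:
  at 1: point load 53.8 at a = 3: Pab(L + b)/(6LEI) = 423.7/EI
  at 2: point load 53.8 at a = 3: Pab(L + a)/(6LEI) = 302.6/EI
  at 1: triangular load, peak 8.5: w₀L³/(45EI) = 326.4/EI
  at 2: triangular load, peak 8.5: 7w₀L³/(360EI) = 285.6/EI
  θ_10 = 750.1/EI,  θ_20 = 588.2/EI
Flexibility coefficients: a unit moment at one end gives L/(3EI) there and L/(6EI) at the far end, so f₁₁ = f₂₂ = 4/EI and f₁₂ = f₂₁ = 2/EI.
Compatibility — zero rotation at each built-in end:
  4 M_1 + 2 M_2 = 750.1
  2 M_1 + 4 M_2 = 588.2
Solving the pair gives M_1 = 152 kip·ft and M_2 = 71.06 kip·ft (hogging).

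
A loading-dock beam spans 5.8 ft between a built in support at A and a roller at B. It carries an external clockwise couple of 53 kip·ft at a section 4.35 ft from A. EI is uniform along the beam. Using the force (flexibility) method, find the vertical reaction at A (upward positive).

Remove the prop at B; the released (primary) structure is a cantilever built in at A.
Free-end deflection of the primary structure under the applied loading (downward +):
  clockwise couple 53 at a = 4.35: M₀a(2L − a)/(2EI) = 835.7/EI
Tip deflection under a unit load at B: L³/(3EI) = 65.04/EI.
Compatibility at B: δ_0 − R_B·δ_{BB} = 0, so R_B = 835.7/65.04 = 12.85 kip.
Vertical equilibrium: R_A = ΣP − R_B = 0 − 12.85 = -12.85 kip.

R_A = -12.85 kip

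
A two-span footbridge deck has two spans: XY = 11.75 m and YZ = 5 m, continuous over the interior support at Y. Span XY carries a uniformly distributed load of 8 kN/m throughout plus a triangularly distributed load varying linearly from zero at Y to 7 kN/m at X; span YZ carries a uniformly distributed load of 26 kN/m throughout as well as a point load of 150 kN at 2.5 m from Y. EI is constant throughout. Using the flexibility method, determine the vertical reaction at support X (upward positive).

Take M_Y as the redundant. Released structure: two simple spans XY and YZ with a hinge at Y.
Discontinuity in slope at Y on the released structure — sum the simple-span end rotations:
  span XY: UDL 8: wL³/(24EI) = 540.7/EI
  span XY: triangular load, peak 7: 7w₀L³/(360EI) = 220.8/EI
  span YZ: UDL 26: wL³/(24EI) = 135.4/EI
  span YZ: point load 150 at a = 2.5: Pab(L + b)/(6LEI) = 234.4/EI
  relative rotation θ_0 = (761.5 + 369.8)/EI = 1131/EI
A unit hogging moment at Y produces rotation L₁/(3EI) + L₂/(3EI) = 5.583/EI.
Compatibility: M_Y·(L₁+L₂)/(3EI) = θ_0, giving M_Y = 202.6 kN·m (hogging).
Span XY, ΣM about X with M_Y applied at Y: R_Y^{XY}·11.75 = 713.3 + 202.6, so R_Y^{XY} = 77.95 kN and R_X = 135.1 − 77.95 = 57.17 kN.

R_X = 57.17 kN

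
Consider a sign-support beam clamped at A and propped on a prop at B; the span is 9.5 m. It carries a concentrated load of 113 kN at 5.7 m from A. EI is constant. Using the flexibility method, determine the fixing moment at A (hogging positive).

Choose R_B as the redundant. The primary structure is the cantilever fixed at A.
Primary-structure tip deflection at B by superposition:
  point load 113 at a = 5.7: Pa²(3L − a)/(6EI) = 13951/EI
Flexibility coefficient — unit upward force at B: δ_{BB} = L³/(3EI) = 285.8/EI.
Compatibility at B: δ_0 − R_B·δ_{BB} = 0, so R_B = 13951/285.8 = 48.82 kN.
Moment equilibrium about A: M_A = Σ(load moments about A) − R_B·L = 644.1 − 48.82×9.5 = 180.3 kN·m.

M_A = 180.3 kN·m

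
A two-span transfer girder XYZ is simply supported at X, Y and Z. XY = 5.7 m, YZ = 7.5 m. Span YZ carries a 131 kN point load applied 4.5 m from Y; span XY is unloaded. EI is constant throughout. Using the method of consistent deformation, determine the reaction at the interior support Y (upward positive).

Release continuity at Y by inserting a hinge; the redundant is the internal moment M_Y. The primary structure is two simply-supported spans XY and YZ.
Rotations at Y on the released spans (each span's end-slope, ×1/EI):
  span YZ: point load 131 at a = 4.5: Pab(L + b)/(6LEI) = 412.6/EI
  relative rotation θ_0 = (0 + 412.6)/EI = 412.6/EI
A unit hogging moment at Y produces rotation L₁/(3EI) + L₂/(3EI) = 4.4/EI.
Slope continuity at Y: θ_0 = M_Y·4.4/EI, so M_Y = 412.6/4.4 = 93.78 kN·m (hogging).
Span XY, ΣM about X with M_Y applied at Y: R_Y^{XY}·5.7 = 0 + 93.78, so R_Y^{XY} = 16.45 kN and R_X = 0 − 16.45 = -16.45 kN.
Span YZ, ΣM about Z: R_Y^{YZ}·7.5 = 393 + 93.78, so R_Y^{YZ} = 64.9 kN and R_Z = 131 − 64.9 = 66.1 kN.
R_Y = 16.45 + 64.9 = 81.36 kN.

R_Y = 81.36 kN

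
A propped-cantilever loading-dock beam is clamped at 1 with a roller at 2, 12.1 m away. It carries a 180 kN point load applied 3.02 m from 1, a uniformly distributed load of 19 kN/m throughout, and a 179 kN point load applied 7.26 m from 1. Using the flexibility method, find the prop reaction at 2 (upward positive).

Choose R_2 as the redundant. The primary structure is the cantilever fixed at 1.
Free-end deflection of the primary structure under the applied loading (downward +):
  point load 180 at a = 3.02: Pa²(3L − a)/(6EI) = 9106/EI
  UDL 19: wL⁴/(8EI) = 50910/EI
  point load 179 at a = 7.26: Pa²(3L − a)/(6EI) = 45664/EI
  δ_0 = 105680/EI
Flexibility coefficient — unit upward force at 2: δ_{22} = L³/(3EI) = 590.5/EI.
Compatibility at 2: δ_0 − R_2·δ_{22} = 0, so R_2 = 105680/590.5 = 179 kN.

R_2 = 179 kN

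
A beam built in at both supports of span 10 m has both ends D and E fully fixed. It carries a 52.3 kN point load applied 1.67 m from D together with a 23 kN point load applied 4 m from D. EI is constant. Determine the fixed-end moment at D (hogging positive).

M_D = 93.72 kN·m

Release both end moments; the primary structure is a simply-supported span DE with redundants M_D and M_E.
On the primary (simply-supported) span, the end slopes from the loading are:
  at D: point load 52.3 at a = 1.67: Pab(L + b)/(6LEI) = 222.3/EI
  at E: point load 52.3 at a = 1.67: Pab(L + a)/(6LEI) = 141.5/EI
  at D: point load 23 at a = 4: Pab(L + b)/(6LEI) = 147.2/EI
  at E: point load 23 at a = 4: Pab(L + a)/(6LEI) = 128.8/EI
  θ_D0 = 369.5/EI,  θ_E0 = 270.3/EI
Flexibility coefficients: a unit moment at one end gives L/(3EI) there and L/(6EI) at the far end, so f₁₁ = f₂₂ = 3.333/EI and f₁₂ = f₂₁ = 1.667/EI.
Compatibility — zero rotation at each built-in end:
  3.333 M_D + 1.667 M_E = 369.5
  1.667 M_D + 3.333 M_E = 270.3
Solving the pair gives M_D = 93.72 kN·m and M_E = 34.23 kN·m (hogging).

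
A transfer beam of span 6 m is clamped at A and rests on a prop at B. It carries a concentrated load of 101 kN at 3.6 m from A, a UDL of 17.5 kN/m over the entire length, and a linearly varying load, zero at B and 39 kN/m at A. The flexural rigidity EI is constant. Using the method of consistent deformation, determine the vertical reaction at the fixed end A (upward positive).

Take the reaction at B as the redundant and release it; the primary structure is a cantilever fixed at A.
Deflection at B on the released cantilever, summing each load's contribution:
  point load 101 at a = 3.6: Pa²(3L − a)/(6EI) = 3142/EI
  UDL 17.5: wL⁴/(8EI) = 2835/EI
  triangular load, peak 39 at the fixed end: w₀L⁴/(30EI) = 1685/EI
  δ_0 = 7661/EI
Tip deflection under a unit load at B: L³/(3EI) = 72/EI.
Compatibility at B: δ_0 − R_B·δ_{BB} = 0, so R_B = 7661/72 = 106.4 kN.
Vertical equilibrium: R_A = ΣP − R_B = 323 − 106.4 = 216.6 kN.

R_A = 216.6 kN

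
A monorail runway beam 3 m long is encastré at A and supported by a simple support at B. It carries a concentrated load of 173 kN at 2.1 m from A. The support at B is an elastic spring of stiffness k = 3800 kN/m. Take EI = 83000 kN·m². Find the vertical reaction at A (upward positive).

Release the roller at B. Primary structure: cantilever fixed at A.
Primary-structure tip deflection at B by superposition:
  point load 173 at a = 2.1: Pa²(3L − a)/(6EI) = 877.4/EI
Flexibility coefficient — unit upward force at B: δ_{BB} = L³/(3EI) = 9/EI.
With EI = 83000 kN·m²: δ_0 = 0.010571 m and δ_{BB} = 0.000108 m/kN.
Compatibility — the spring shortens by R_B/k under the reaction it provides: δ_0 − R_B·δ_{BB} = R_B/k. With 1/k = 0.000263 m/kN, R_B = δ_0 / (δ_{BB} + 1/k) = 0.010571 / (0.000108 + 0.000263) = 28.45 kN.
Vertical equilibrium: R_A = ΣP − R_B = 173 − 28.45 = 144.6 kN.

R_A = 144.6 kN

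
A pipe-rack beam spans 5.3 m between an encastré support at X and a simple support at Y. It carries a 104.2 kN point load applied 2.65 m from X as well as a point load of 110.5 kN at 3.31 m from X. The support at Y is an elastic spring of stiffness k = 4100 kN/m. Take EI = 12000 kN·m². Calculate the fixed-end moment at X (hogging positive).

M_X = 222.7 kN·m

Choose R_Y as the redundant. The primary structure is the cantilever fixed at X.
Primary-structure tip deflection at Y by superposition:
  point load 104.2 at a = 2.65: Pa²(3L − a)/(6EI) = 1616/EI
  point load 110.5 at a = 3.31: Pa²(3L − a)/(6EI) = 2540/EI
  δ_0 = 4156/EI
Flexibility coefficient — unit upward force at Y: δ_{YY} = L³/(3EI) = 49.63/EI.
With EI = 12000 kN·m²: δ_0 = 0.34636 m and δ_{YY} = 0.004135 m/kN.
Compatibility — the spring shortens by R_Y/k under the reaction it provides: δ_0 − R_Y·δ_{YY} = R_Y/k. With 1/k = 0.000244 m/kN, R_Y = δ_0 / (δ_{YY} + 1/k) = 0.34636 / (0.004135 + 0.000244) = 79.09 kN.
Moment equilibrium about X: M_X = Σ(load moments about X) − R_Y·L = 641.9 − 79.09×5.3 = 222.7 kN·m.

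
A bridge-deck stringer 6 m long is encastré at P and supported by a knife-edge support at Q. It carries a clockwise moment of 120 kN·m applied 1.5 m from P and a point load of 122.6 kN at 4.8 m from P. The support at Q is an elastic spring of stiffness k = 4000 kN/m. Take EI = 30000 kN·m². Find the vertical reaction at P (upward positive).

R_P = 32.55 kN

Choose R_Q as the redundant. The primary structure is the cantilever fixed at P.
Downward deflection at the released point Q due to the loads:
  clockwise couple 120 at a = 1.5: M₀a(2L − a)/(2EI) = 945/EI
  point load 122.6 at a = 4.8: Pa²(3L − a)/(6EI) = 6214/EI
  δ_0 = 7159/EI
Tip deflection under a unit load at Q: L³/(3EI) = 72/EI.
With EI = 30000 kN·m²: δ_0 = 0.23864 m and δ_{QQ} = 0.0024 m/kN.
Compatibility — the spring shortens by R_Q/k under the reaction it provides: δ_0 − R_Q·δ_{QQ} = R_Q/k. With 1/k = 0.00025 m/kN, R_Q = δ_0 / (δ_{QQ} + 1/k) = 0.23864 / (0.0024 + 0.00025) = 90.05 kN.
Vertical equilibrium: R_P = ΣP − R_Q = 122.6 − 90.05 = 32.55 kN.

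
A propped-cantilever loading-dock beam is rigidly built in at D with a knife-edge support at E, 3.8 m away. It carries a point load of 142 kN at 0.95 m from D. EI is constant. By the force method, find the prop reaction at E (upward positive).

Choose R_E as the redundant. The primary structure is the cantilever fixed at D.
Primary-structure tip deflection at E by superposition:
  point load 142 at a = 0.95: Pa²(3L − a)/(6EI) = 223.2/EI
Tip deflection under a unit load at E: L³/(3EI) = 18.29/EI.
Compatibility at E: δ_0 − R_E·δ_{EE} = 0, so R_E = 223.2/18.29 = 12.2 kN.

R_E = 12.2 kN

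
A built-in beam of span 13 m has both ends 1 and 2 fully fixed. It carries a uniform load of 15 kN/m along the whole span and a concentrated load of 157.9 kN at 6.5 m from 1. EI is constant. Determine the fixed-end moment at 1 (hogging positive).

Take the two fixed-end moments M_1, M_2 as redundants; the released structure is the simple span 12.
Simple-span end rotations at 1 and 2 under the given loads:
  at 1: UDL 15: wL³/(24EI) = 1373/EI
  at 2: UDL 15: wL³/(24EI) = 1373/EI
  at 1: point load 157.9 at a = 6.5: Pab(L + b)/(6LEI) = 1668/EI
  at 2: point load 157.9 at a = 6.5: Pab(L + a)/(6LEI) = 1668/EI
  θ_10 = 3041/EI,  θ_20 = 3041/EI
Flexibility coefficients: a unit moment at one end gives L/(3EI) there and L/(6EI) at the far end, so f₁₁ = f₂₂ = 4.333/EI and f₁₂ = f₂₁ = 2.167/EI.
Compatibility — zero rotation at each built-in end:
  4.333 M_1 + 2.167 M_2 = 3041
  2.167 M_1 + 4.333 M_2 = 3041
Solving the pair gives M_1 = 467.8 kN·m and M_2 = 467.8 kN·m (hogging).

M_1 = 467.8 kN·m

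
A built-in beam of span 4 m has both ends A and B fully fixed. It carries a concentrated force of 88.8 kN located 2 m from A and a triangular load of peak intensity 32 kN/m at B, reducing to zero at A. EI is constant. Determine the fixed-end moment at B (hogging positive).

M_B = 70 kN·m

Release both end moments; the primary structure is a simply-supported span AB with redundants M_A and M_B.
On the primary (simply-supported) span, the end slopes from the loading are:
  at A: point load 88.8 at a = 2: Pab(L + b)/(6LEI) = 88.8/EI
  at B: point load 88.8 at a = 2: Pab(L + a)/(6LEI) = 88.8/EI
  at A: triangular load, peak 32: 7w₀L³/(360EI) = 39.82/EI
  at B: triangular load, peak 32: w₀L³/(45EI) = 45.51/EI
  θ_A0 = 128.6/EI,  θ_B0 = 134.3/EI
Flexibility coefficients: a unit moment at one end gives L/(3EI) there and L/(6EI) at the far end, so f₁₁ = f₂₂ = 1.333/EI and f₁₂ = f₂₁ = 0.6667/EI.
Compatibility — zero rotation at each built-in end:
  1.333 M_A + 0.6667 M_B = 128.6
  0.6667 M_A + 1.333 M_B = 134.3
Solving the pair gives M_A = 61.47 kN·m and M_B = 70 kN·m (hogging).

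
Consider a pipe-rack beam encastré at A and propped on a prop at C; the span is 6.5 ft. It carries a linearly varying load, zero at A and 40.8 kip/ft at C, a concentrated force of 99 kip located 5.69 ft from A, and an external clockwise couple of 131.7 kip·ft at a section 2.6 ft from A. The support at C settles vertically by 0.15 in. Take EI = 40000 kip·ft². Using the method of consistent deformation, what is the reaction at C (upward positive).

R_C = 167.5 kip

Remove the prop at C; the released (primary) structure is a cantilever built in at A.
Free-end deflection of the primary structure under the applied loading (downward +):
  triangular load, peak 40.8 at the free end: 11w₀L⁴/(120EI) = 6676/EI
  point load 99 at a = 5.69: Pa²(3L − a)/(6EI) = 7377/EI
  clockwise couple 131.7 at a = 2.6: M₀a(2L − a)/(2EI) = 1781/EI
  δ_0 = 15834/EI
Flexibility coefficient — unit upward force at C: δ_{CC} = L³/(3EI) = 91.54/EI.
With EI = 40000 kip·ft²: δ_0 = 0.39585 ft and δ_{CC} = 0.002289 ft/kip.
Compatibility — the beam at C must follow the support down by 0.0125 ft: δ_0 − R_C·δ_{CC} = 0.0125, so R_C = (0.39585 − 0.0125)/0.002289 = 167.5 kip.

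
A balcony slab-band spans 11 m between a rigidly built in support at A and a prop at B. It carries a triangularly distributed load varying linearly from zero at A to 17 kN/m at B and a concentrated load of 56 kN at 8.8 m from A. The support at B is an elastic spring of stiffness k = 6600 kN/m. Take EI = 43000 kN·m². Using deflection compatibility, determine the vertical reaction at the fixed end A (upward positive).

R_A = 59.97 kN

Choose R_B as the redundant. The primary structure is the cantilever fixed at A.
Downward deflection at the released point B due to the loads:
  triangular load, peak 17 at the free end: 11w₀L⁴/(120EI) = 22816/EI
  point load 56 at a = 8.8: Pa²(3L − a)/(6EI) = 17491/EI
  δ_0 = 40307/EI
Flexibility coefficient — unit upward force at B: δ_{BB} = L³/(3EI) = 443.7/EI.
With EI = 43000 kN·m²: δ_0 = 0.93736 m and δ_{BB} = 0.010318 m/kN.
Compatibility — the spring shortens by R_B/k under the reaction it provides: δ_0 − R_B·δ_{BB} = R_B/k. With 1/k = 0.000152 m/kN, R_B = δ_0 / (δ_{BB} + 1/k) = 0.93736 / (0.010318 + 0.000152) = 89.53 kN.
Vertical equilibrium: R_A = ΣP − R_B = 149.5 − 89.53 = 59.97 kN.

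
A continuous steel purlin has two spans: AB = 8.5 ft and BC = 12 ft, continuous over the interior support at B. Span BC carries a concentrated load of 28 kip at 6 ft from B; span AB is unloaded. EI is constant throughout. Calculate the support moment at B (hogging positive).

Take M_B as the redundant. Released structure: two simple spans AB and BC with a hinge at B.
End slopes at the hinge B, treating each span as simply supported:
  span BC: point load 28 at a = 6: Pab(L + b)/(6LEI) = 252/EI
  relative rotation θ_0 = (0 + 252)/EI = 252/EI
A unit hogging moment at B produces rotation L₁/(3EI) + L₂/(3EI) = 6.833/EI.
Slope continuity at B: θ_0 = M_B·6.833/EI, so M_B = 252/6.833 = 36.88 kip·ft (hogging).

M_B = 36.88 kip·ft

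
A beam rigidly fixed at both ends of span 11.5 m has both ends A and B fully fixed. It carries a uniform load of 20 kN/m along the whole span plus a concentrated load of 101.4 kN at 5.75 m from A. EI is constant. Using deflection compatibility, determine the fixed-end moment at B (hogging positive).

Take the two fixed-end moments M_A, M_B as redundants; the released structure is the simple span AB.
Simple-span end rotations at A and B under the given loads:
  at A: UDL 20: wL³/(24EI) = 1267/EI
  at B: UDL 20: wL³/(24EI) = 1267/EI
  at A: point load 101.4 at a = 5.75: Pab(L + b)/(6LEI) = 838.1/EI
  at B: point load 101.4 at a = 5.75: Pab(L + a)/(6LEI) = 838.1/EI
  θ_A0 = 2106/EI,  θ_B0 = 2106/EI
Flexibility coefficients: a unit moment at one end gives L/(3EI) there and L/(6EI) at the far end, so f₁₁ = f₂₂ = 3.833/EI and f₁₂ = f₂₁ = 1.917/EI.
Compatibility — zero rotation at each built-in end:
  3.833 M_A + 1.917 M_B = 2106
  1.917 M_A + 3.833 M_B = 2106
Solving the pair gives M_A = 366.2 kN·m and M_B = 366.2 kN·m (hogging).

M_B = 366.2 kN·m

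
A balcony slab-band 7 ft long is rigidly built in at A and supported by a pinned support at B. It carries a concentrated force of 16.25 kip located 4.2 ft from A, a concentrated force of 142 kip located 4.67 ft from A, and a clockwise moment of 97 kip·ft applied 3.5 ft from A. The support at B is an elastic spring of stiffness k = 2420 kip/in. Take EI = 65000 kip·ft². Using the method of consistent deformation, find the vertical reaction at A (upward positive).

R_A = 63.77 kip

Take the reaction at B as the redundant and release it; the primary structure is a cantilever fixed at A.
Deflection at B on the released cantilever, summing each load's contribution:
  point load 16.25 at a = 4.2: Pa²(3L − a)/(6EI) = 802.6/EI
  point load 142 at a = 4.67: Pa²(3L − a)/(6EI) = 8429/EI
  clockwise couple 97 at a = 3.5: M₀a(2L − a)/(2EI) = 1782/EI
  δ_0 = 11014/EI
Tip deflection under a unit load at B: L³/(3EI) = 114.3/EI.
With EI = 65000 kip·ft²: δ_0 = 0.16944 ft and δ_{BB} = 0.001759 ft/kip.
Compatibility — the spring shortens by R_B/k under the reaction it provides: δ_0 − R_B·δ_{BB} = R_B/k. With 1/k = 1/(2420×12) ft/kip = 0.000034 ft/kip, R_B = δ_0 / (δ_{BB} + 1/k) = 0.16944 / (0.001759 + 0.000034) = 94.48 kip.
Vertical equilibrium: R_A = ΣP − R_B = 158.2 − 94.48 = 63.77 kip.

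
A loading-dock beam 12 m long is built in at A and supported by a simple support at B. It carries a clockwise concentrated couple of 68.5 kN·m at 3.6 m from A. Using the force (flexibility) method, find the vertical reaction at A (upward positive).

R_A = -4.367 kN

Take the reaction at B as the redundant and release it; the primary structure is a cantilever fixed at A.
Deflection at B on the released cantilever, summing each load's contribution:
  clockwise couple 68.5 at a = 3.6: M₀a(2L − a)/(2EI) = 2515/EI
Flexibility coefficient — unit upward force at B: δ_{BB} = L³/(3EI) = 576/EI.
The prop prevents deflection at B: R_B = δ_0/δ_{BB} = 2515/576 = 4.367 kN.
Vertical equilibrium: R_A = ΣP − R_B = 0 − 4.367 = -4.367 kN.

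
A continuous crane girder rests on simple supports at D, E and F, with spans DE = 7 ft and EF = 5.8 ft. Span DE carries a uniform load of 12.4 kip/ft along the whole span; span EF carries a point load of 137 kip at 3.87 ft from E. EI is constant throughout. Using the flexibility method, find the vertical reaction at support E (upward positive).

R_E = 118.9 kip

Insert a hinge at E; M_E is the redundant, and each span becomes simply supported.
Discontinuity in slope at E on the released structure — sum the simple-span end rotations:
  span DE: UDL 12.4: wL³/(24EI) = 177.2/EI
  span EF: point load 137 at a = 3.87: Pab(L + b)/(6LEI) = 227.3/EI
  relative rotation θ_0 = (177.2 + 227.3)/EI = 404.5/EI
A unit hogging moment at E produces rotation L₁/(3EI) + L₂/(3EI) = 4.267/EI.
Slope continuity at E: θ_0 = M_E·4.267/EI, so M_E = 404.5/4.267 = 94.81 kip·ft (hogging).
Span DE, ΣM about D with M_E applied at E: R_E^{DE}·7 = 303.8 + 94.81, so R_E^{DE} = 56.94 kip and R_D = 86.8 − 56.94 = 29.86 kip.
Span EF, ΣM about F: R_E^{EF}·5.8 = 264.4 + 94.81, so R_E^{EF} = 61.93 kip and R_F = 137 − 61.93 = 75.07 kip.
R_E = 56.94 + 61.93 = 118.9 kip.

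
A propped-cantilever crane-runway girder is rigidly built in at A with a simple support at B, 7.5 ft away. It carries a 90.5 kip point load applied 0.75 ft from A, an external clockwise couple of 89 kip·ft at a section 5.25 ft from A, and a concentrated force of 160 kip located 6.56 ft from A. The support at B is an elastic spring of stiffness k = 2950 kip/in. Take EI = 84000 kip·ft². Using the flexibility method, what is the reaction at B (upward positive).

Choose R_B as the redundant. The primary structure is the cantilever fixed at A.
Free-end deflection of the primary structure under the applied loading (downward +):
  point load 90.5 at a = 0.75: Pa²(3L − a)/(6EI) = 184.5/EI
  clockwise couple 89 at a = 5.25: M₀a(2L − a)/(2EI) = 2278/EI
  point load 160 at a = 6.56: Pa²(3L − a)/(6EI) = 18292/EI
  δ_0 = 20755/EI
Flexibility coefficient — unit upward force at B: δ_{BB} = L³/(3EI) = 140.6/EI.
With EI = 84000 kip·ft²: δ_0 = 0.24708 ft and δ_{BB} = 0.001674 ft/kip.
Compatibility — the spring shortens by R_B/k under the reaction it provides: δ_0 − R_B·δ_{BB} = R_B/k. With 1/k = 1/(2950×12) ft/kip = 0.000028 ft/kip, R_B = δ_0 / (δ_{BB} + 1/k) = 0.24708 / (0.001674 + 0.000028) = 145.1 kip.

R_B = 145.1 kip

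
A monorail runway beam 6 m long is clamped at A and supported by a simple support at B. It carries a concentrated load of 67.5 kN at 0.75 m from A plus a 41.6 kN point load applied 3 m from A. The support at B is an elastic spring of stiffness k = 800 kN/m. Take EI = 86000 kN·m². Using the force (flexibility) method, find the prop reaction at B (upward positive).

R_B = 5.823 kN

Remove the prop at B; the released (primary) structure is a cantilever built in at A.
Primary-structure tip deflection at B by superposition:
  point load 67.5 at a = 0.75: Pa²(3L − a)/(6EI) = 109.2/EI
  point load 41.6 at a = 3: Pa²(3L − a)/(6EI) = 936/EI
  δ_0 = 1045/EI
Flexibility coefficient — unit upward force at B: δ_{BB} = L³/(3EI) = 72/EI.
With EI = 86000 kN·m²: δ_0 = 0.012153 m and δ_{BB} = 0.000837 m/kN.
Compatibility — the spring shortens by R_B/k under the reaction it provides: δ_0 − R_B·δ_{BB} = R_B/k. With 1/k = 0.00125 m/kN, R_B = δ_0 / (δ_{BB} + 1/k) = 0.012153 / (0.000837 + 0.00125) = 5.823 kN.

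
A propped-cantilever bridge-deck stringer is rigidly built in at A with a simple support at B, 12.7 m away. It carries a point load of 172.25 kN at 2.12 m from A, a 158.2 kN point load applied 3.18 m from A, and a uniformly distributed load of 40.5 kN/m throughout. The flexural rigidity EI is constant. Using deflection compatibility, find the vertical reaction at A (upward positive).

Remove the prop at B; the released (primary) structure is a cantilever built in at A.
Free-end deflection of the primary structure under the applied loading (downward +):
  point load 172.25 at a = 2.12: Pa²(3L − a)/(6EI) = 4642/EI
  point load 158.2 at a = 3.18: Pa²(3L − a)/(6EI) = 9311/EI
  UDL 40.5: wL⁴/(8EI) = 131698/EI
  δ_0 = 145651/EI
Tip deflection under a unit load at B: L³/(3EI) = 682.8/EI.
The prop prevents deflection at B: R_B = δ_0/δ_{BB} = 145651/682.8 = 213.3 kN.
Vertical equilibrium: R_A = ΣP − R_B = 844.8 − 213.3 = 631.5 kN.

R_A = 631.5 kN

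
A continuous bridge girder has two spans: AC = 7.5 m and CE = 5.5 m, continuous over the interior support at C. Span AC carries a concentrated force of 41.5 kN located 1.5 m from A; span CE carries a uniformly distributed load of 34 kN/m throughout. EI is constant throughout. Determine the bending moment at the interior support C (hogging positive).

Insert a hinge at C; M_C is the redundant, and each span becomes simply supported.
End slopes at the hinge C, treating each span as simply supported:
  span AC: point load 41.5 at a = 1.5: Pab(L + a)/(6LEI) = 74.7/EI
  span CE: UDL 34: wL³/(24EI) = 235.7/EI
  relative rotation θ_0 = (74.7 + 235.7)/EI = 310.4/EI
A unit hogging moment at C produces rotation L₁/(3EI) + L₂/(3EI) = 4.333/EI.
Compatibility: M_C·(L₁+L₂)/(3EI) = θ_0, giving M_C = 71.63 kN·m (hogging).

M_C = 71.63 kN·m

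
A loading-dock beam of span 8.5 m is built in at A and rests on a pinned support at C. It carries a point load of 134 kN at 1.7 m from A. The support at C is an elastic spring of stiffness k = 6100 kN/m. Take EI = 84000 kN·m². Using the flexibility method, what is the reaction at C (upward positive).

Remove the prop at C; the released (primary) structure is a cantilever built in at A.
Downward deflection at the released point C due to the loads:
  point load 134 at a = 1.7: Pa²(3L − a)/(6EI) = 1536/EI
Flexibility coefficient — unit upward force at C: δ_{CC} = L³/(3EI) = 204.7/EI.
With EI = 84000 kN·m²: δ_0 = 0.018287 m and δ_{CC} = 0.002437 m/kN.
Compatibility — the spring shortens by R_C/k under the reaction it provides: δ_0 − R_C·δ_{CC} = R_C/k. With 1/k = 0.000164 m/kN, R_C = δ_0 / (δ_{CC} + 1/k) = 0.018287 / (0.002437 + 0.000164) = 7.031 kN.

R_C = 7.031 kN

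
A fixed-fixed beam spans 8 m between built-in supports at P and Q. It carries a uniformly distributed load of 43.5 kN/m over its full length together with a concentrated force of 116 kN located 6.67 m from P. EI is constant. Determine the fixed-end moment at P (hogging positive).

Release both end moments; the primary structure is a simply-supported span PQ with redundants M_P and M_Q.
Simple-span end rotations at P and Q under the given loads:
  at P: UDL 43.5: wL³/(24EI) = 928/EI
  at Q: UDL 43.5: wL³/(24EI) = 928/EI
  at P: point load 116 at a = 6.67: Pab(L + b)/(6LEI) = 200/EI
  at Q: point load 116 at a = 6.67: Pab(L + a)/(6LEI) = 314.5/EI
  θ_P0 = 1128/EI,  θ_Q0 = 1243/EI
Flexibility coefficients: a unit moment at one end gives L/(3EI) there and L/(6EI) at the far end, so f₁₁ = f₂₂ = 2.667/EI and f₁₂ = f₂₁ = 1.333/EI.
Compatibility — zero rotation at each built-in end:
  2.667 M_P + 1.333 M_Q = 1128
  1.333 M_P + 2.667 M_Q = 1243
Solving the pair gives M_P = 253.4 kN·m and M_Q = 339.2 kN·m (hogging).

M_P = 253.4 kN·m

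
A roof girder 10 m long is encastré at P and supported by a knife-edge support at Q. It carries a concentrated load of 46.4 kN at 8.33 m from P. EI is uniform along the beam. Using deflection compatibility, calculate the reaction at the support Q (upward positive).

R_Q = 34.88 kN

Release the roller at Q. Primary structure: cantilever fixed at P.
Free-end deflection of the primary structure under the applied loading (downward +):
  point load 46.4 at a = 8.33: Pa²(3L − a)/(6EI) = 11628/EI
Tip deflection under a unit load at Q: L³/(3EI) = 333.3/EI.
The prop prevents deflection at Q: R_Q = δ_0/δ_{QQ} = 11628/333.3 = 34.88 kN.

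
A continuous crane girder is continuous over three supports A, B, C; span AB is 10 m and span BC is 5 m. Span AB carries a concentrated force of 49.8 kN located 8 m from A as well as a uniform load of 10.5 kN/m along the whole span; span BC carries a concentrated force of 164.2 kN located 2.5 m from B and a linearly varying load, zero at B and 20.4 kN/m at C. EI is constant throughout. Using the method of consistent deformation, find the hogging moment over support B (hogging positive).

M_B = 196.5 kN·m

Take M_B as the redundant. Released structure: two simple spans AB and BC with a hinge at B.
Discontinuity in slope at B on the released structure — sum the simple-span end rotations:
  span AB: point load 49.8 at a = 8: Pab(L + a)/(6LEI) = 239/EI
  span AB: UDL 10.5: wL³/(24EI) = 437.5/EI
  span BC: point load 164.2 at a = 2.5: Pab(L + b)/(6LEI) = 256.6/EI
  span BC: triangular load, peak 20.4: 7w₀L³/(360EI) = 49.58/EI
  relative rotation θ_0 = (676.5 + 306.1)/EI = 982.7/EI
A unit hogging moment at B produces rotation L₁/(3EI) + L₂/(3EI) = 5/EI.
Slope continuity at B: θ_0 = M_B·5/EI, so M_B = 982.7/5 = 196.5 kN·m (hogging).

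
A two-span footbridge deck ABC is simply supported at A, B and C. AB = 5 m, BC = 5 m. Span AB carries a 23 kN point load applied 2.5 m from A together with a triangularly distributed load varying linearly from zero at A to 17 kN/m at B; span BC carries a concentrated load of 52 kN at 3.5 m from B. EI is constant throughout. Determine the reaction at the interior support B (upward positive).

Take M_B as the redundant. Released structure: two simple spans AB and BC with a hinge at B.
Rotations at B on the released spans (each span's end-slope, ×1/EI):
  span AB: point load 23 at a = 2.5: Pab(L + a)/(6LEI) = 35.94/EI
  span AB: triangular load, peak 17: w₀L³/(45EI) = 47.22/EI
  span BC: point load 52 at a = 3.5: Pab(L + b)/(6LEI) = 59.15/EI
  relative rotation θ_0 = (83.16 + 59.15)/EI = 142.3/EI
A unit hogging moment at B produces rotation L₁/(3EI) + L₂/(3EI) = 3.333/EI.
Slope continuity at B: θ_0 = M_B·3.333/EI, so M_B = 142.3/3.333 = 42.69 kN·m (hogging).
Span AB, ΣM about A with M_B applied at B: R_B^{AB}·5 = 199.2 + 42.69, so R_B^{AB} = 48.37 kN and R_A = 65.5 − 48.37 = 17.13 kN.
Span BC, ΣM about C: R_B^{BC}·5 = 78 + 42.69, so R_B^{BC} = 24.14 kN and R_C = 52 − 24.14 = 27.86 kN.
R_B = 48.37 + 24.14 = 72.51 kN.

R_B = 72.51 kN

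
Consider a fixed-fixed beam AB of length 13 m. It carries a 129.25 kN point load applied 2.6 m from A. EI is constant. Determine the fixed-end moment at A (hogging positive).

M_A = 215.1 kN·m

Take the two fixed-end moments M_A, M_B as redundants; the released structure is the simple span AB.
Simple-span end rotations at A and B under the given loads:
  at A: point load 129.25 at a = 2.6: Pab(L + b)/(6LEI) = 1048/EI
  at B: point load 129.25 at a = 2.6: Pab(L + a)/(6LEI) = 699/EI
  θ_A0 = 1048/EI,  θ_B0 = 699/EI
Flexibility coefficients: a unit moment at one end gives L/(3EI) there and L/(6EI) at the far end, so f₁₁ = f₂₂ = 4.333/EI and f₁₂ = f₂₁ = 2.167/EI.
Compatibility — zero rotation at each built-in end:
  4.333 M_A + 2.167 M_B = 1048
  2.167 M_A + 4.333 M_B = 699
Solving the pair gives M_A = 215.1 kN·m and M_B = 53.77 kN·m (hogging).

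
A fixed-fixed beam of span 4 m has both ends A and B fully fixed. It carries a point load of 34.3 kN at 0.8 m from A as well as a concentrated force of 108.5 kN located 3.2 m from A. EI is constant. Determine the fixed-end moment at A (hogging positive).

Take the two fixed-end moments M_A, M_B as redundants; the released structure is the simple span AB.
Simple-span end rotations at A and B under the given loads:
  at A: point load 34.3 at a = 0.8: Pab(L + b)/(6LEI) = 26.34/EI
  at B: point load 34.3 at a = 0.8: Pab(L + a)/(6LEI) = 17.56/EI
  at A: point load 108.5 at a = 3.2: Pab(L + b)/(6LEI) = 55.55/EI
  at B: point load 108.5 at a = 3.2: Pab(L + a)/(6LEI) = 83.33/EI
  θ_A0 = 81.89/EI,  θ_B0 = 100.9/EI
Flexibility coefficients: a unit moment at one end gives L/(3EI) there and L/(6EI) at the far end, so f₁₁ = f₂₂ = 1.333/EI and f₁₂ = f₂₁ = 0.6667/EI.
Compatibility — zero rotation at each built-in end:
  1.333 M_A + 0.6667 M_B = 81.89
  0.6667 M_A + 1.333 M_B = 100.9
Solving the pair gives M_A = 31.45 kN·m and M_B = 59.94 kN·m (hogging).

M_A = 31.45 kN·m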